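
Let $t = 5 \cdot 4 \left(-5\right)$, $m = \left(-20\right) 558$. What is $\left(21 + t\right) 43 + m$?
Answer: $-14557$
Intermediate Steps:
$m = -11160$
$t = -100$ ($t = 20 \left(-5\right) = -100$)
$\left(21 + t\right) 43 + m = \left(21 - 100\right) 43 - 11160 = \left(-79\right) 43 - 11160 = -3397 - 11160 = -14557$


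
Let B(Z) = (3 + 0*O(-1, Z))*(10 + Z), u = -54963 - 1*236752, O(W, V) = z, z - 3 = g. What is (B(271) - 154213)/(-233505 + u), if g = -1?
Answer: 15337/52522 ≈ 0.29201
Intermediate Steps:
z = 2 (z = 3 - 1 = 2)
O(W, V) = 2
u = -291715 (u = -54963 - 236752 = -291715)
B(Z) = 30 + 3*Z (B(Z) = (3 + 0*2)*(10 + Z) = (3 + 0)*(10 + Z) = 3*(10 + Z) = 30 + 3*Z)
(B(271) - 154213)/(-233505 + u) = ((30 + 3*271) - 154213)/(-233505 - 291715) = ((30 + 813) - 154213)/(-525220) = (843 - 154213)*(-1/525220) = -153370*(-1/525220) = 15337/52522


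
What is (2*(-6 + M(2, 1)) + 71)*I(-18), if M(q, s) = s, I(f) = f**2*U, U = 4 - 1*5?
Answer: -19764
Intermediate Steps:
U = -1 (U = 4 - 5 = -1)
I(f) = -f**2 (I(f) = f**2*(-1) = -f**2)
(2*(-6 + M(2, 1)) + 71)*I(-18) = (2*(-6 + 1) + 71)*(-1*(-18)**2) = (2*(-5) + 71)*(-1*324) = (-10 + 71)*(-324) = 61*(-324) = -19764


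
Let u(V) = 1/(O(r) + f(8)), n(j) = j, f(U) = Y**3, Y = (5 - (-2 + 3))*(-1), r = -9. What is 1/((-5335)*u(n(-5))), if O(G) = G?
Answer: 73/5335 ≈ 0.013683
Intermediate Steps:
Y = -4 (Y = (5 - 1*1)*(-1) = (5 - 1)*(-1) = 4*(-1) = -4)
f(U) = -64 (f(U) = (-4)**3 = -64)
u(V) = -1/73 (u(V) = 1/(-9 - 64) = 1/(-73) = -1/73)
1/((-5335)*u(n(-5))) = 1/((-5335)*(-1/73)) = -1/5335*(-73) = 73/5335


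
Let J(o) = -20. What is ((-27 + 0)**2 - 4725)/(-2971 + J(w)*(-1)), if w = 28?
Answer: 3996/2951 ≈ 1.3541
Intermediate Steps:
((-27 + 0)**2 - 4725)/(-2971 + J(w)*(-1)) = ((-27 + 0)**2 - 4725)/(-2971 - 20*(-1)) = ((-27)**2 - 4725)/(-2971 + 20) = (729 - 4725)/(-2951) = -3996*(-1/2951) = 3996/2951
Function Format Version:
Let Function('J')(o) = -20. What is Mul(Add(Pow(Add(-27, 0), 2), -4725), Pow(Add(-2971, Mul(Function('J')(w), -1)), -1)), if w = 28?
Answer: Rational(3996, 2951) ≈ 1.3541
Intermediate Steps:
Mul(Add(Pow(Add(-27, 0), 2), -4725), Pow(Add(-2971, Mul(Function('J')(w), -1)), -1)) = Mul(Add(Pow(Add(-27, 0), 2), -4725), Pow(Add(-2971, Mul(-20, -1)), -1)) = Mul(Add(Pow(-27, 2), -4725), Pow(Add(-2971, 20), -1)) = Mul(Add(729, -4725), Pow(-2951, -1)) = Mul(-3996, Rational(-1, 2951)) = Rational(3996, 2951)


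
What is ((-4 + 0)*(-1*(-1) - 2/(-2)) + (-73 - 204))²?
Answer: 81225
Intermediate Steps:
((-4 + 0)*(-1*(-1) - 2/(-2)) + (-73 - 204))² = (-4*(1 - 2*(-½)) - 277)² = (-4*(1 + 1) - 277)² = (-4*2 - 277)² = (-8 - 277)² = (-285)² = 81225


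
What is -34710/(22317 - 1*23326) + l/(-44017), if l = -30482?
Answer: 1558586408/44413153 ≈ 35.093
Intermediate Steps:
-34710/(22317 - 1*23326) + l/(-44017) = -34710/(22317 - 1*23326) - 30482/(-44017) = -34710/(22317 - 23326) - 30482*(-1/44017) = -34710/(-1009) + 30482/44017 = -34710*(-1/1009) + 30482/44017 = 34710/1009 + 30482/44017 = 1558586408/44413153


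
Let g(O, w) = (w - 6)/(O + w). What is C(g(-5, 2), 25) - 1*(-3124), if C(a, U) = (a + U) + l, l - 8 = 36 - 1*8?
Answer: 9559/3 ≈ 3186.3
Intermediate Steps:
l = 36 (l = 8 + (36 - 1*8) = 8 + (36 - 8) = 8 + 28 = 36)
g(O, w) = (-6 + w)/(O + w)
C(a, U) = 36 + U + a (C(a, U) = (a + U) + 36 = (U + a) + 36 = 36 + U + a)
C(g(-5, 2), 25) - 1*(-3124) = (36 + 25 + (-6 + 2)/(-5 + 2)) - 1*(-3124) = (36 + 25 - 4/(-3)) + 3124 = (36 + 25 - ⅓*(-4)) + 3124 = (36 + 25 + 4/3) + 3124 = 187/3 + 3124 = 9559/3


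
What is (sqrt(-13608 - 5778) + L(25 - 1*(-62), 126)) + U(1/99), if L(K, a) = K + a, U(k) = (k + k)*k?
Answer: 2087615/9801 + 3*I*sqrt(2154) ≈ 213.0 + 139.23*I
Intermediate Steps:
U(k) = 2*k**2 (U(k) = (2*k)*k = 2*k**2)
(sqrt(-13608 - 5778) + L(25 - 1*(-62), 126)) + U(1/99) = (sqrt(-13608 - 5778) + ((25 - 1*(-62)) + 126)) + 2*(1/99)**2 = (sqrt(-19386) + ((25 + 62) + 126)) + 2*(1/99)**2 = (3*I*sqrt(2154) + (87 + 126)) + 2*(1/9801) = (3*I*sqrt(2154) + 213) + 2/9801 = (213 + 3*I*sqrt(2154)) + 2/9801 = 2087615/9801 + 3*I*sqrt(2154)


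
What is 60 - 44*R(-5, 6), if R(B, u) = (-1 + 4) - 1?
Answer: -28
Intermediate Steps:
R(B, u) = 2 (R(B, u) = 3 - 1 = 2)
60 - 44*R(-5, 6) = 60 - 44*2 = 60 - 88 = -28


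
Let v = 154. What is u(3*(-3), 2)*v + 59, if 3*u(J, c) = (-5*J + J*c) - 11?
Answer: 2641/3 ≈ 880.33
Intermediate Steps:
u(J, c) = -11/3 - 5*J/3 + J*c/3 (u(J, c) = ((-5*J + J*c) - 11)/3 = (-11 - 5*J + J*c)/3 = -11/3 - 5*J/3 + J*c/3)
u(3*(-3), 2)*v + 59 = (-11/3 - 5*(-3) + (⅓)*(3*(-3))*2)*154 + 59 = (-11/3 - 5/3*(-9) + (⅓)*(-9)*2)*154 + 59 = (-11/3 + 15 - 6)*154 + 59 = (16/3)*154 + 59 = 2464/3 + 59 = 2641/3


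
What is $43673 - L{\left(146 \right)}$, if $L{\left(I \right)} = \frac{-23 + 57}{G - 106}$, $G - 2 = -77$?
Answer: $\frac{7904847}{181} \approx 43673.0$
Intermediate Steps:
$G = -75$ ($G = 2 - 77 = -75$)
$L{\left(I \right)} = - \frac{34}{181}$ ($L{\left(I \right)} = \frac{-23 + 57}{-75 - 106} = \frac{34}{-181} = 34 \left(- \frac{1}{181}\right) = - \frac{34}{181}$)
$43673 - L{\left(146 \right)} = 43673 - - \frac{34}{181} = 43673 + \frac{34}{181} = \frac{7904847}{181}$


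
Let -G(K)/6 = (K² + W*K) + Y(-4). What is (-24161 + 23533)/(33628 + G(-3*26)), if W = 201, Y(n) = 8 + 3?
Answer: -314/45563 ≈ -0.0068916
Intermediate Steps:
Y(n) = 11
G(K) = -66 - 1206*K - 6*K² (G(K) = -6*((K² + 201*K) + 11) = -6*(11 + K² + 201*K) = -66 - 1206*K - 6*K²)
(-24161 + 23533)/(33628 + G(-3*26)) = (-24161 + 23533)/(33628 + (-66 - (-3618)*26 - 6*(-3*26)²)) = -628/(33628 + (-66 - 1206*(-78) - 6*(-78)²)) = -628/(33628 + (-66 + 94068 - 6*6084)) = -628/(33628 + (-66 + 94068 - 36504)) = -628/(33628 + 57498) = -628/91126 = -628*1/91126 = -314/45563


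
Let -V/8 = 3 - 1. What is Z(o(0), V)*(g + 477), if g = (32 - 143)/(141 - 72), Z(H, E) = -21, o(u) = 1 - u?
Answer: -229614/23 ≈ -9983.2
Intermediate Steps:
V = -16 (V = -8*(3 - 1) = -8*2 = -16)
g = -37/23 (g = -111/69 = -111*1/69 = -37/23 ≈ -1.6087)
Z(o(0), V)*(g + 477) = -21*(-37/23 + 477) = -21*10934/23 = -229614/23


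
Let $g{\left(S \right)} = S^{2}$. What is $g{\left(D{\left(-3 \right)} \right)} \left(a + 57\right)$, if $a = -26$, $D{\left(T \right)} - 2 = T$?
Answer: $31$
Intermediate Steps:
$D{\left(T \right)} = 2 + T$
$g{\left(D{\left(-3 \right)} \right)} \left(a + 57\right) = \left(2 - 3\right)^{2} \left(-26 + 57\right) = \left(-1\right)^{2} \cdot 31 = 1 \cdot 31 = 31$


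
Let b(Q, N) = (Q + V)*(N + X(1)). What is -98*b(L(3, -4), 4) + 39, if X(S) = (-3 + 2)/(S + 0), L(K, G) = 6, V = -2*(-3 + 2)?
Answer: -2313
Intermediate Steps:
V = 2 (V = -2*(-1) = 2)
X(S) = -1/S
b(Q, N) = (-1 + N)*(2 + Q) (b(Q, N) = (Q + 2)*(N - 1/1) = (2 + Q)*(N - 1*1) = (2 + Q)*(N - 1) = (2 + Q)*(-1 + N) = (-1 + N)*(2 + Q))
-98*b(L(3, -4), 4) + 39 = -98*(-2 - 1*6 + 2*4 + 4*6) + 39 = -98*(-2 - 6 + 8 + 24) + 39 = -98*24 + 39 = -2352 + 39 = -2313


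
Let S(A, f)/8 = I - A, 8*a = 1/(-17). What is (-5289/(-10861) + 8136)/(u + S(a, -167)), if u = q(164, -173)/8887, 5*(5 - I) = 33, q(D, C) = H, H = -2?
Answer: -66754546977075/104534855051 ≈ -638.59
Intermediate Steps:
a = -1/136 (a = (1/8)/(-17) = (1/8)*(-1/17) = -1/136 ≈ -0.0073529)
q(D, C) = -2
I = -8/5 (I = 5 - 1/5*33 = 5 - 33/5 = -8/5 ≈ -1.6000)
S(A, f) = -64/5 - 8*A (S(A, f) = 8*(-8/5 - A) = -64/5 - 8*A)
u = -2/8887 ≈ -0.00022505
(-5289/(-10861) + 8136)/(u + S(a, -167)) = (-5289/(-10861) + 8136)/(-2/8887 + (-64/5 - 8*(-1/136))) = (-5289*(-1/10861) + 8136)/(-2/8887 + (-64/5 + 1/17)) = (5289/10861 + 8136)/(-2/8887 - 1083/85) = 88370385/(10861*(-9624791/755395)) = (88370385/10861)*(-755395/9624791) = -66754546977075/104534855051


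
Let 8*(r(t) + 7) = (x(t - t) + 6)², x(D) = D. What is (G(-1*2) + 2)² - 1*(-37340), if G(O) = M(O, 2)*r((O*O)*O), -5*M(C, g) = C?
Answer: 37341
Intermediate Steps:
M(C, g) = -C/5
r(t) = -5/2 (r(t) = -7 + ((t - t) + 6)²/8 = -7 + (0 + 6)²/8 = -7 + (⅛)*6² = -7 + (⅛)*36 = -7 + 9/2 = -5/2)
G(O) = O/2 (G(O) = -O/5*(-5/2) = O/2)
(G(-1*2) + 2)² - 1*(-37340) = ((-1*2)/2 + 2)² - 1*(-37340) = ((½)*(-2) + 2)² + 37340 = (-1 + 2)² + 37340 = 1² + 37340 = 1 + 37340 = 37341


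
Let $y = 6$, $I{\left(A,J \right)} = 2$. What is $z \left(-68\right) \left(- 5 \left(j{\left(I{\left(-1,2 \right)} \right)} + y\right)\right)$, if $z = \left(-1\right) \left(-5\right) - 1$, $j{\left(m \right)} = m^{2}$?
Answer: $13600$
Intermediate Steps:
$z = 4$ ($z = 5 - 1 = 4$)
$z \left(-68\right) \left(- 5 \left(j{\left(I{\left(-1,2 \right)} \right)} + y\right)\right) = 4 \left(-68\right) \left(- 5 \left(2^{2} + 6\right)\right) = - 272 \left(- 5 \left(4 + 6\right)\right) = - 272 \left(\left(-5\right) 10\right) = \left(-272\right) \left(-50\right) = 13600$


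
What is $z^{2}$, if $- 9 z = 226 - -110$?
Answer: $\frac{12544}{9} \approx 1393.8$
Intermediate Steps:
$z = - \frac{112}{3}$ ($z = - \frac{226 - -110}{9} = - \frac{226 + 110}{9} = \left(- \frac{1}{9}\right) 336 = - \frac{112}{3} \approx -37.333$)
$z^{2} = \left(- \frac{112}{3}\right)^{2} = \frac{12544}{9}$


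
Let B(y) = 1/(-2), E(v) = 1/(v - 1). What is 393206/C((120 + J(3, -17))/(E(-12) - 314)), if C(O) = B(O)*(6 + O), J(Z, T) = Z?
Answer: -1070306732/7633 ≈ -1.4022e+5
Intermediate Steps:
E(v) = 1/(-1 + v)
B(y) = -½
C(O) = -3 - O/2 (C(O) = -(6 + O)/2 = -3 - O/2)
393206/C((120 + J(3, -17))/(E(-12) - 314)) = 393206/(-3 - (120 + 3)/(2*(1/(-1 - 12) - 314))) = 393206/(-3 - 123/(2*(1/(-13) - 314))) = 393206/(-3 - 123/(2*(-1/13 - 314))) = 393206/(-3 - 123/(2*(-4083/13))) = 393206/(-3 - 123*(-13)/(2*4083)) = 393206/(-3 - ½*(-533/1361)) = 393206/(-3 + 533/2722) = 393206/(-7633/2722) = 393206*(-2722/7633) = -1070306732/7633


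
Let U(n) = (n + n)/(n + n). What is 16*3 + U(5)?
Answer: 49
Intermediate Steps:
U(n) = 1 (U(n) = (2*n)/((2*n)) = (2*n)*(1/(2*n)) = 1)
16*3 + U(5) = 16*3 + 1 = 48 + 1 = 49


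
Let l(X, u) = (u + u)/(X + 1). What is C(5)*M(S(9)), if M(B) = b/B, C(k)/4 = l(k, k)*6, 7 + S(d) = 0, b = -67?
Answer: 2680/7 ≈ 382.86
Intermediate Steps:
l(X, u) = 2*u/(1 + X) (l(X, u) = (2*u)/(1 + X) = 2*u/(1 + X))
S(d) = -7 (S(d) = -7 + 0 = -7)
C(k) = 48*k/(1 + k) (C(k) = 4*((2*k/(1 + k))*6) = 4*(12*k/(1 + k)) = 48*k/(1 + k))
M(B) = -67/B
C(5)*M(S(9)) = (48*5/(1 + 5))*(-67/(-7)) = (48*5/6)*(-67*(-⅐)) = (48*5*(⅙))*(67/7) = 40*(67/7) = 2680/7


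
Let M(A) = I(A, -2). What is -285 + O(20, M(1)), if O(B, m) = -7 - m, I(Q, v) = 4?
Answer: -296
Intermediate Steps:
M(A) = 4
-285 + O(20, M(1)) = -285 + (-7 - 1*4) = -285 + (-7 - 4) = -285 - 11 = -296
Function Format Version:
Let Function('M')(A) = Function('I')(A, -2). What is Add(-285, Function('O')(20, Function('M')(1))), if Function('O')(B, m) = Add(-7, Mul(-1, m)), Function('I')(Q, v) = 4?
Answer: -296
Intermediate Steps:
Function('M')(A) = 4
Add(-285, Function('O')(20, Function('M')(1))) = Add(-285, Add(-7, Mul(-1, 4))) = Add(-285, Add(-7, -4)) = Add(-285, -11) = -296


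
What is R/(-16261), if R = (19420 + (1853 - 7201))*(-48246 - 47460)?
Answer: 1346774832/16261 ≈ 82822.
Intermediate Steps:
R = -1346774832 (R = (19420 - 5348)*(-95706) = 14072*(-95706) = -1346774832)
R/(-16261) = -1346774832/(-16261) = -1346774832*(-1/16261) = 1346774832/16261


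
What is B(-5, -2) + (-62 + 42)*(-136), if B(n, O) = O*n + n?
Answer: 2725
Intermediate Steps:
B(n, O) = n + O*n
B(-5, -2) + (-62 + 42)*(-136) = -5*(1 - 2) + (-62 + 42)*(-136) = -5*(-1) - 20*(-136) = 5 + 2720 = 2725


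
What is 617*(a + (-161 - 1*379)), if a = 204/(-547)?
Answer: -182375328/547 ≈ -3.3341e+5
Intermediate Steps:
a = -204/547 (a = 204*(-1/547) = -204/547 ≈ -0.37294)
617*(a + (-161 - 1*379)) = 617*(-204/547 + (-161 - 1*379)) = 617*(-204/547 + (-161 - 379)) = 617*(-204/547 - 540) = 617*(-295584/547) = -182375328/547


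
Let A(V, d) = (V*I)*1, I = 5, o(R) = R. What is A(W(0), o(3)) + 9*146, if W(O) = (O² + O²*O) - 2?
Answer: 1304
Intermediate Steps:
W(O) = -2 + O² + O³ (W(O) = (O² + O³) - 2 = -2 + O² + O³)
A(V, d) = 5*V (A(V, d) = (V*5)*1 = (5*V)*1 = 5*V)
A(W(0), o(3)) + 9*146 = 5*(-2 + 0² + 0³) + 9*146 = 5*(-2 + 0 + 0) + 1314 = 5*(-2) + 1314 = -10 + 1314 = 1304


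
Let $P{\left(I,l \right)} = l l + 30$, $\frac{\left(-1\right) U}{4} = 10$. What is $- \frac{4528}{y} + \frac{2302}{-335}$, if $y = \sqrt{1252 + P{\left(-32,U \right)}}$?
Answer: $- \frac{2302}{335} - \frac{2264 \sqrt{2882}}{1441} \approx -91.217$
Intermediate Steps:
$U = -40$ ($U = \left(-4\right) 10 = -40$)
$P{\left(I,l \right)} = 30 + l^{2}$ ($P{\left(I,l \right)} = l^{2} + 30 = 30 + l^{2}$)
$y = \sqrt{2882}$ ($y = \sqrt{1252 + \left(30 + \left(-40\right)^{2}\right)} = \sqrt{1252 + \left(30 + 1600\right)} = \sqrt{1252 + 1630} = \sqrt{2882} \approx 53.684$)
$- \frac{4528}{y} + \frac{2302}{-335} = - \frac{4528}{\sqrt{2882}} + \frac{2302}{-335} = - 4528 \frac{\sqrt{2882}}{2882} + 2302 \left(- \frac{1}{335}\right) = - \frac{2264 \sqrt{2882}}{1441} - \frac{2302}{335} = - \frac{2302}{335} - \frac{2264 \sqrt{2882}}{1441}$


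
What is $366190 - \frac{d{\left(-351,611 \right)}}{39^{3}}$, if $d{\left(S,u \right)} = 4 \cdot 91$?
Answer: $\frac{1670924942}{4563} \approx 3.6619 \cdot 10^{5}$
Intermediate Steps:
$d{\left(S,u \right)} = 364$
$366190 - \frac{d{\left(-351,611 \right)}}{39^{3}} = 366190 - \frac{364}{39^{3}} = 366190 - \frac{364}{59319} = 366190 - 364 \cdot \frac{1}{59319} = 366190 - \frac{28}{4563} = \frac{1670924942}{4563}$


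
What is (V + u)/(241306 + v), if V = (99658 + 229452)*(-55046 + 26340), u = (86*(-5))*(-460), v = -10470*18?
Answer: -4723616930/26423 ≈ -1.7877e+5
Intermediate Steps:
v = -188460
u = 197800 (u = -430*(-460) = 197800)
V = -9447431660 (V = 329110*(-28706) = -9447431660)
(V + u)/(241306 + v) = (-9447431660 + 197800)/(241306 - 188460) = -9447233860/52846 = -9447233860*1/52846 = -4723616930/26423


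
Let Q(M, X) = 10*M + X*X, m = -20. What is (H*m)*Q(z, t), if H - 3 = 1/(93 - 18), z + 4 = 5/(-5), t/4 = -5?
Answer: -63280/3 ≈ -21093.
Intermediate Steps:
t = -20 (t = 4*(-5) = -20)
z = -5 (z = -4 + 5/(-5) = -4 + 5*(-1/5) = -4 - 1 = -5)
Q(M, X) = X**2 + 10*M (Q(M, X) = 10*M + X**2 = X**2 + 10*M)
H = 226/75 (H = 3 + 1/(93 - 18) = 3 + 1/75 = 226/75 ≈ 3.0133)
(H*m)*Q(z, t) = ((226/75)*(-20))*((-20)**2 + 10*(-5)) = -904*(400 - 50)/15 = -904/15*350 = -63280/3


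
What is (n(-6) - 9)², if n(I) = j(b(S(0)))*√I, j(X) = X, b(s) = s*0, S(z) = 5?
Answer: 81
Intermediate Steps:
b(s) = 0
n(I) = 0 (n(I) = 0*√I = 0)
(n(-6) - 9)² = (0 - 9)² = (-9)² = 81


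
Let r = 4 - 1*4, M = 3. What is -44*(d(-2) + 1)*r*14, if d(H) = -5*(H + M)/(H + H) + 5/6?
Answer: 0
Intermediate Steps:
r = 0 (r = 4 - 4 = 0)
d(H) = 5/6 - 5*(3 + H)/(2*H) (d(H) = -5*(H + 3)/(H + H) + 5/6 = -5*(3 + H)/(2*H) + 5*(1/6) = -5*(3 + H)/(2*H) + 5/6 = 5/6 - 5*(3 + H)/(2*H))
-44*(d(-2) + 1)*r*14 = -44*((5/6)*(-9 - 2*(-2))/(-2) + 1)*0*14 = -44*((5/6)*(-1/2)*(-9 + 4) + 1)*0*14 = -44*((5/6)*(-1/2)*(-5) + 1)*0*14 = -44*(25/12 + 1)*0*14 = -407*0/3*14 = -44*0*14 = 0*14 = 0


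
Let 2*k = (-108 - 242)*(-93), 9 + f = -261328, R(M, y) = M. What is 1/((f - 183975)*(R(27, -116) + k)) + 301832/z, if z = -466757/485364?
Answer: -1063501556177410768709/3388411343885568 ≈ -3.1386e+5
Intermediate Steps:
f = -261337 (f = -9 - 261328 = -261337)
k = 16275 (k = ((-108 - 242)*(-93))/2 = (-350*(-93))/2 = (½)*32550 = 16275)
z = -466757/485364 (z = -466757*1/485364 = -466757/485364 ≈ -0.96166)
1/((f - 183975)*(R(27, -116) + k)) + 301832/z = 1/((-261337 - 183975)*(27 + 16275)) + 301832/(-466757/485364) = 1/(-445312*16302) + 301832*(-485364/466757) = -1/445312*1/16302 - 146498386848/466757 = -1/7259476224 - 146498386848/466757 = -1063501556177410768709/3388411343885568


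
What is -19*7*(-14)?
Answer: 1862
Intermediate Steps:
-19*7*(-14) = -133*(-14) = 1862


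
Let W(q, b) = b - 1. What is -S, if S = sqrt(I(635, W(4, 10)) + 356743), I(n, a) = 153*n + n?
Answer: -sqrt(454533) ≈ -674.19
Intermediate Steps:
W(q, b) = -1 + b
I(n, a) = 154*n
S = sqrt(454533) (S = sqrt(154*635 + 356743) = sqrt(97790 + 356743) = sqrt(454533) ≈ 674.19)
-S = -sqrt(454533)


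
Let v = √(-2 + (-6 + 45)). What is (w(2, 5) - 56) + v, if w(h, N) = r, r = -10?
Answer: -66 + √37 ≈ -59.917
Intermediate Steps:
v = √37 (v = √(-2 + 39) = √37 ≈ 6.0828)
w(h, N) = -10
(w(2, 5) - 56) + v = (-10 - 56) + √37 = -66 + √37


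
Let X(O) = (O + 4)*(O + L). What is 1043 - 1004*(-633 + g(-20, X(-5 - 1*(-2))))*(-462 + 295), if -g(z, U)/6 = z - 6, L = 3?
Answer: -79976593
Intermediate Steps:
X(O) = (3 + O)*(4 + O) (X(O) = (O + 4)*(O + 3) = (4 + O)*(3 + O) = (3 + O)*(4 + O))
g(z, U) = 36 - 6*z (g(z, U) = -6*(z - 6) = -6*(-6 + z) = 36 - 6*z)
1043 - 1004*(-633 + g(-20, X(-5 - 1*(-2))))*(-462 + 295) = 1043 - 1004*(-633 + (36 - 6*(-20)))*(-462 + 295) = 1043 - 1004*(-633 + (36 + 120))*(-167) = 1043 - 1004*(-633 + 156)*(-167) = 1043 - (-478908)*(-167) = 1043 - 1004*79659 = 1043 - 79977636 = -79976593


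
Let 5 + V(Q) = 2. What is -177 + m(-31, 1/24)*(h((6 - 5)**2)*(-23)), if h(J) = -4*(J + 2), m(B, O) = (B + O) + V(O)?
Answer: -19099/2 ≈ -9549.5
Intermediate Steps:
V(Q) = -3 (V(Q) = -5 + 2 = -3)
m(B, O) = -3 + B + O (m(B, O) = (B + O) - 3 = -3 + B + O)
h(J) = -8 - 4*J (h(J) = -4*(2 + J) = -8 - 4*J)
-177 + m(-31, 1/24)*(h((6 - 5)**2)*(-23)) = -177 + (-3 - 31 + 1/24)*((-8 - 4*(6 - 5)**2)*(-23)) = -177 + (-3 - 31 + 1/24)*((-8 - 4*1**2)*(-23)) = -177 - 815*(-8 - 4*1)*(-23)/24 = -177 - 815*(-8 - 4)*(-23)/24 = -177 - (-815)*(-23)/2 = -177 - 815/24*276 = -177 - 18745/2 = -19099/2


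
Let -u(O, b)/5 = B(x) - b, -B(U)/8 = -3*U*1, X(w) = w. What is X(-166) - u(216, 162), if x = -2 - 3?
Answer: -1576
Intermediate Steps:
x = -5
B(U) = 24*U (B(U) = -8*(-3*U) = -(-24)*U = 24*U)
u(O, b) = 600 + 5*b (u(O, b) = -5*(24*(-5) - b) = -5*(-120 - b) = 600 + 5*b)
X(-166) - u(216, 162) = -166 - (600 + 5*162) = -166 - (600 + 810) = -166 - 1*1410 = -166 - 1410 = -1576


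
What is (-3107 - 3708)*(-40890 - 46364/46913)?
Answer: 13073343535210/46913 ≈ 2.7867e+8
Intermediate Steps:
(-3107 - 3708)*(-40890 - 46364/46913) = -6815*(-40890 - 46364*1/46913) = -6815*(-40890 - 46364/46913) = -6815*(-1918318934/46913) = 13073343535210/46913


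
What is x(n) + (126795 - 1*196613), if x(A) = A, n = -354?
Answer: -70172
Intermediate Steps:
x(n) + (126795 - 1*196613) = -354 + (126795 - 1*196613) = -354 + (126795 - 196613) = -354 - 69818 = -70172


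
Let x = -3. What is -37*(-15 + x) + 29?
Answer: 695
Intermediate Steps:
-37*(-15 + x) + 29 = -37*(-15 - 3) + 29 = -37*(-18) + 29 = 666 + 29 = 695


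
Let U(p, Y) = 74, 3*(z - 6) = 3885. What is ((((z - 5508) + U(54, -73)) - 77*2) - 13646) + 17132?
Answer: -801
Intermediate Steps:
z = 1301 (z = 6 + (⅓)*3885 = 6 + 1295 = 1301)
((((z - 5508) + U(54, -73)) - 77*2) - 13646) + 17132 = ((((1301 - 5508) + 74) - 77*2) - 13646) + 17132 = (((-4207 + 74) - 154) - 13646) + 17132 = ((-4133 - 154) - 13646) + 17132 = (-4287 - 13646) + 17132 = -17933 + 17132 = -801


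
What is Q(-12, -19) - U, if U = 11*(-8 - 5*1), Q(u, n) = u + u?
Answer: 119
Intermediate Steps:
Q(u, n) = 2*u
U = -143 (U = 11*(-8 - 5) = 11*(-13) = -143)
Q(-12, -19) - U = 2*(-12) - 1*(-143) = -24 + 143 = 119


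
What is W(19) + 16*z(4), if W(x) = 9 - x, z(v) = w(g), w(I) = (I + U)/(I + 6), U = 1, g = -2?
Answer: -14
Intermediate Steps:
w(I) = (1 + I)/(6 + I) (w(I) = (I + 1)/(I + 6) = (1 + I)/(6 + I))
z(v) = -¼ (z(v) = (1 - 2)/(6 - 2) = -1/4 = (¼)*(-1) = -¼)
W(19) + 16*z(4) = (9 - 1*19) + 16*(-¼) = (9 - 19) - 4 = -10 - 4 = -14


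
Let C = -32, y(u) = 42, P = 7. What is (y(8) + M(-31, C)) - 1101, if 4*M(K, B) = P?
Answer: -4229/4 ≈ -1057.3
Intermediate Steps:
M(K, B) = 7/4 (M(K, B) = (1/4)*7 = 7/4)
(y(8) + M(-31, C)) - 1101 = (42 + 7/4) - 1101 = 175/4 - 1101 = -4229/4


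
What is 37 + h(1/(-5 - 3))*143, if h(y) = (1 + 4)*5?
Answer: 3612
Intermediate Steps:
h(y) = 25 (h(y) = 5*5 = 25)
37 + h(1/(-5 - 3))*143 = 37 + 25*143 = 37 + 3575 = 3612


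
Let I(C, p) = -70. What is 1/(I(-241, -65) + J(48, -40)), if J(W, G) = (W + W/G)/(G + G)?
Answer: -200/14117 ≈ -0.014167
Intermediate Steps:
J(W, G) = (W + W/G)/(2*G) (J(W, G) = (W + W/G)/((2*G)) = (W + W/G)*(1/(2*G)) = (W + W/G)/(2*G))
1/(I(-241, -65) + J(48, -40)) = 1/(-70 + (1/2)*48*(1 - 40)/(-40)**2) = 1/(-70 + (1/2)*48*(1/1600)*(-39)) = 1/(-70 - 117/200) = 1/(-14117/200) = -200/14117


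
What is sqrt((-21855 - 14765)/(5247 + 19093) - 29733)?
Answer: 14*I*sqrt(224691059)/1217 ≈ 172.44*I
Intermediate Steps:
sqrt((-21855 - 14765)/(5247 + 19093) - 29733) = sqrt(-36620/24340 - 29733) = sqrt(-36620*1/24340 - 29733) = sqrt(-1831/1217 - 29733) = sqrt(-36186892/1217) = 14*I*sqrt(224691059)/1217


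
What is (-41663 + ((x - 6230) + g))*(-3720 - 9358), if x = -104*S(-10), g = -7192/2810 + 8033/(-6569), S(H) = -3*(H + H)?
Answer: 6534454802226572/9229445 ≈ 7.0800e+8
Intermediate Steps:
S(H) = -6*H
g = -34908489/9229445 (g = -7192*1/2810 + 8033*(-1/6569) = -3596/1405 - 8033/6569 = -34908489/9229445 ≈ -3.7823)
x = -6240 (x = -(-624)*(-10) = -104*60 = -6240)
(-41663 + ((x - 6230) + g))*(-3720 - 9358) = (-41663 + ((-6240 - 6230) - 34908489/9229445))*(-3720 - 9358) = (-41663 + (-12470 - 34908489/9229445))*(-13078) = (-41663 - 115126087639/9229445)*(-13078) = -499652454674/9229445*(-13078) = 6534454802226572/9229445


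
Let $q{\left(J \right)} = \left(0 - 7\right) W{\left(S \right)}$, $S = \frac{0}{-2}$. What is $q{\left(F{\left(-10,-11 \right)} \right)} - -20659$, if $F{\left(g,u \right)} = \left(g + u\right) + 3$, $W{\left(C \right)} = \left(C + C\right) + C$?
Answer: $20659$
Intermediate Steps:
$S = 0$ ($S = 0 \left(- \frac{1}{2}\right) = 0$)
$W{\left(C \right)} = 3 C$ ($W{\left(C \right)} = 2 C + C = 3 C$)
$F{\left(g,u \right)} = 3 + g + u$
$q{\left(J \right)} = 0$ ($q{\left(J \right)} = \left(0 - 7\right) 3 \cdot 0 = \left(-7\right) 0 = 0$)
$q{\left(F{\left(-10,-11 \right)} \right)} - -20659 = 0 - -20659 = 0 + 20659 = 20659$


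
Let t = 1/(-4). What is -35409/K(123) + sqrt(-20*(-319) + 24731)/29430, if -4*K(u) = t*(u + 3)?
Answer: -94424/21 + sqrt(31111)/29430 ≈ -4496.4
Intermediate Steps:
t = -1/4 ≈ -0.25000
K(u) = 3/16 + u/16 (K(u) = -(-1)*(u + 3)/16 = -(-1)*(3 + u)/16 = -(-3/4 - u/4)/4 = 3/16 + u/16)
-35409/K(123) + sqrt(-20*(-319) + 24731)/29430 = -35409/(3/16 + (1/16)*123) + sqrt(-20*(-319) + 24731)/29430 = -35409/(3/16 + 123/16) + sqrt(6380 + 24731)*(1/29430) = -35409/63/8 + sqrt(31111)*(1/29430) = -35409*8/63 + sqrt(31111)/29430 = -94424/21 + sqrt(31111)/29430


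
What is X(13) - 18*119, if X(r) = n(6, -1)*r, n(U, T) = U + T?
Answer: -2077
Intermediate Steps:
n(U, T) = T + U
X(r) = 5*r (X(r) = (-1 + 6)*r = 5*r)
X(13) - 18*119 = 5*13 - 18*119 = 65 - 2142 = -2077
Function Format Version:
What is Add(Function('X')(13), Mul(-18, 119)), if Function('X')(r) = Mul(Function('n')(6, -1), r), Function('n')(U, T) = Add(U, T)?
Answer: -2077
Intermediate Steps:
Function('n')(U, T) = Add(T, U)
Function('X')(r) = Mul(5, r) (Function('X')(r) = Mul(Add(-1, 6), r) = Mul(5, r))
Add(Function('X')(13), Mul(-18, 119)) = Add(Mul(5, 13), Mul(-18, 119)) = Add(65, -2142) = -2077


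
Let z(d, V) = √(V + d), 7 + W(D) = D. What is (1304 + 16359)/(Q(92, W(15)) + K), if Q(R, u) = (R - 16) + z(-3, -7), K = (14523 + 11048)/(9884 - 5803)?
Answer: 493879788369/2303656411 - 6003459407*I*√10/2303656411 ≈ 214.39 - 8.2411*I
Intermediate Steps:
W(D) = -7 + D
K = 3653/583 (K = 25571/4081 = 25571*(1/4081) = 3653/583 ≈ 6.2659)
Q(R, u) = -16 + R + I*√10 (Q(R, u) = (R - 16) + √(-7 - 3) = (-16 + R) + √(-10) = (-16 + R) + I*√10 = -16 + R + I*√10)
(1304 + 16359)/(Q(92, W(15)) + K) = (1304 + 16359)/((-16 + 92 + I*√10) + 3653/583) = 17663/((76 + I*√10) + 3653/583) = 17663/(47961/583 + I*√10)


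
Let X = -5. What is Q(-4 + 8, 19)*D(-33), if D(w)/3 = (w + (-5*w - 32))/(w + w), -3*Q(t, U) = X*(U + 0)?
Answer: -4750/33 ≈ -143.94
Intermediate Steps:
Q(t, U) = 5*U/3 (Q(t, U) = -(-5)*(U + 0)/3 = -(-5)*U/3 = 5*U/3)
D(w) = 3*(-32 - 4*w)/(2*w) (D(w) = 3*((w + (-5*w - 32))/(w + w)) = 3*((w + (-32 - 5*w))/((2*w))) = 3*((-32 - 4*w)*(1/(2*w))) = 3*((-32 - 4*w)/(2*w)) = 3*(-32 - 4*w)/(2*w))
Q(-4 + 8, 19)*D(-33) = ((5/3)*19)*(-6 - 48/(-33)) = 95*(-6 - 48*(-1/33))/3 = 95*(-6 + 16/11)/3 = (95/3)*(-50/11) = -4750/33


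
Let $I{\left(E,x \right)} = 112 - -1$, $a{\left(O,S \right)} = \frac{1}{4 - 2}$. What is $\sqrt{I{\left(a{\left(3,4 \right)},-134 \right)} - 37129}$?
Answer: $2 i \sqrt{9254} \approx 192.4 i$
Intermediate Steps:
$a{\left(O,S \right)} = \frac{1}{2}$
$I{\left(E,x \right)} = 113$ ($I{\left(E,x \right)} = 112 + 1 = 113$)
$\sqrt{I{\left(a{\left(3,4 \right)},-134 \right)} - 37129} = \sqrt{113 - 37129} = \sqrt{-37016} = 2 i \sqrt{9254}$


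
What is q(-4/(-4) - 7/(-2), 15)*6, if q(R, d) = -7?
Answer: -42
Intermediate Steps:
q(-4/(-4) - 7/(-2), 15)*6 = -7*6 = -42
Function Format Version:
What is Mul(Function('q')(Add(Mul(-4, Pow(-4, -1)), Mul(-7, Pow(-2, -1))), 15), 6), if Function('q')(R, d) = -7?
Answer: -42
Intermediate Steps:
Mul(Function('q')(Add(Mul(-4, Pow(-4, -1)), Mul(-7, Pow(-2, -1))), 15), 6) = Mul(-7, 6) = -42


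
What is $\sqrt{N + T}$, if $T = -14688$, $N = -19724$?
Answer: $2 i \sqrt{8603} \approx 185.5 i$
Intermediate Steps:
$\sqrt{N + T} = \sqrt{-19724 - 14688} = \sqrt{-34412} = 2 i \sqrt{8603}$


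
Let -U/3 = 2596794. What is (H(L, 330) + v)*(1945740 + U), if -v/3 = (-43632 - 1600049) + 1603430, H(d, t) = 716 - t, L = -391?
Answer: -708014087238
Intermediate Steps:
U = -7790382 (U = -3*2596794 = -7790382)
v = 120753 (v = -3*((-43632 - 1600049) + 1603430) = -3*(-1643681 + 1603430) = -3*(-40251) = 120753)
(H(L, 330) + v)*(1945740 + U) = ((716 - 1*330) + 120753)*(1945740 - 7790382) = ((716 - 330) + 120753)*(-5844642) = (386 + 120753)*(-5844642) = 121139*(-5844642) = -708014087238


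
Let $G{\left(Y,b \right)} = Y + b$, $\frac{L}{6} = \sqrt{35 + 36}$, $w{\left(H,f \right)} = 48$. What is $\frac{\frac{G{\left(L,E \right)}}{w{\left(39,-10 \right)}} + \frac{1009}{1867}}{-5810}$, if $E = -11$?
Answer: $- \frac{797}{14876256} - \frac{\sqrt{71}}{46480} \approx -0.00023486$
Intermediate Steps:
$L = 6 \sqrt{71}$ ($L = 6 \sqrt{35 + 36} = 6 \sqrt{71} \approx 50.557$)
$\frac{\frac{G{\left(L,E \right)}}{w{\left(39,-10 \right)}} + \frac{1009}{1867}}{-5810} = \frac{\frac{6 \sqrt{71} - 11}{48} + \frac{1009}{1867}}{-5810} = \left(\left(-11 + 6 \sqrt{71}\right) \frac{1}{48} + 1009 \cdot \frac{1}{1867}\right) \left(- \frac{1}{5810}\right) = \left(\left(- \frac{11}{48} + \frac{\sqrt{71}}{8}\right) + \frac{1009}{1867}\right) \left(- \frac{1}{5810}\right) = \left(\frac{27895}{89616} + \frac{\sqrt{71}}{8}\right) \left(- \frac{1}{5810}\right) = - \frac{797}{14876256} - \frac{\sqrt{71}}{46480}$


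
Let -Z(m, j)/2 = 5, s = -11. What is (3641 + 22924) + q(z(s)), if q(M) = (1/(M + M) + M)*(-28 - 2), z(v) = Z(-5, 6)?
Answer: 53733/2 ≈ 26867.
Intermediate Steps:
Z(m, j) = -10 (Z(m, j) = -2*5 = -10)
z(v) = -10
q(M) = -30*M - 15/M (q(M) = (1/(2*M) + M)*(-30) = (M + 1/(2*M))*(-30) = -30*M - 15/M)
(3641 + 22924) + q(z(s)) = (3641 + 22924) + (-30*(-10) - 15/(-10)) = 26565 + (300 - 15*(-1/10)) = 26565 + (300 + 3/2) = 26565 + 603/2 = 53733/2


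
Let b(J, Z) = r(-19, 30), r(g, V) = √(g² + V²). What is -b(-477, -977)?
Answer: -√1261 ≈ -35.511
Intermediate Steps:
r(g, V) = √(V² + g²)
b(J, Z) = √1261 (b(J, Z) = √(30² + (-19)²) = √(900 + 361) = √1261)
-b(-477, -977) = -√1261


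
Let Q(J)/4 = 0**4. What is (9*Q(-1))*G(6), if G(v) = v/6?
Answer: 0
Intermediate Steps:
G(v) = v/6 (G(v) = v*(1/6) = v/6)
Q(J) = 0 (Q(J) = 4*0**4 = 4*0 = 0)
(9*Q(-1))*G(6) = (9*0)*((1/6)*6) = 0*1 = 0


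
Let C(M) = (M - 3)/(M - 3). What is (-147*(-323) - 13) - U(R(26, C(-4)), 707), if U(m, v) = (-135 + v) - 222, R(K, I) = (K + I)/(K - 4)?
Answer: 47118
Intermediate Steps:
C(M) = 1 (C(M) = (-3 + M)/(-3 + M) = 1)
R(K, I) = (I + K)/(-4 + K)
U(m, v) = -357 + v
(-147*(-323) - 13) - U(R(26, C(-4)), 707) = (-147*(-323) - 13) - (-357 + 707) = (47481 - 13) - 1*350 = 47468 - 350 = 47118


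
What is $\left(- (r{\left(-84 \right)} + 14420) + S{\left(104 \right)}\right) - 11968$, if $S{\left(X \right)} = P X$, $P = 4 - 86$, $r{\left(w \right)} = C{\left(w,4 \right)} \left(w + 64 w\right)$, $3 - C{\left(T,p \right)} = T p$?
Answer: $1816024$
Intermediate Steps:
$C{\left(T,p \right)} = 3 - T p$
$r{\left(w \right)} = 65 w \left(3 - 4 w\right)$ ($r{\left(w \right)} = \left(3 - w 4\right) \left(w + 64 w\right) = \left(3 - 4 w\right) 65 w = 65 w \left(3 - 4 w\right)$)
$P = -82$ ($P = 4 - 86 = -82$)
$S{\left(X \right)} = - 82 X$
$\left(- (r{\left(-84 \right)} + 14420) + S{\left(104 \right)}\right) - 11968 = \left(- (65 \left(-84\right) \left(3 - -336\right) + 14420) - 8528\right) - 11968 = \left(- (65 \left(-84\right) \left(3 + 336\right) + 14420) - 8528\right) - 11968 = \left(- (65 \left(-84\right) 339 + 14420) - 8528\right) - 11968 = \left(- (-1850940 + 14420) - 8528\right) - 11968 = \left(\left(-1\right) \left(-1836520\right) - 8528\right) - 11968 = \left(1836520 - 8528\right) - 11968 = 1827992 - 11968 = 1816024$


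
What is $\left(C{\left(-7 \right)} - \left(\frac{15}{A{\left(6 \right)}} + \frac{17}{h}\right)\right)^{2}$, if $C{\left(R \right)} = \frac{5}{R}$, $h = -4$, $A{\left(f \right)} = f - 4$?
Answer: $\frac{12321}{784} \approx 15.716$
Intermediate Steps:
$A{\left(f \right)} = -4 + f$ ($A{\left(f \right)} = f - 4 = -4 + f$)
$\left(C{\left(-7 \right)} - \left(\frac{15}{A{\left(6 \right)}} + \frac{17}{h}\right)\right)^{2} = \left(\frac{5}{-7} - \left(- \frac{17}{4} + \frac{15}{-4 + 6}\right)\right)^{2} = \left(5 \left(- \frac{1}{7}\right) - \left(- \frac{17}{4} + \frac{15}{2}\right)\right)^{2} = \left(- \frac{5}{7} + \left(\frac{17}{4} - \frac{15}{2}\right)\right)^{2} = \left(- \frac{5}{7} - \frac{13}{4}\right)^{2} = \left(- \frac{111}{28}\right)^{2} = \frac{12321}{784}$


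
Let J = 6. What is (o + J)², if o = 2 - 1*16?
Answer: 64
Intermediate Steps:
o = -14 (o = 2 - 16 = -14)
(o + J)² = (-14 + 6)² = (-8)² = 64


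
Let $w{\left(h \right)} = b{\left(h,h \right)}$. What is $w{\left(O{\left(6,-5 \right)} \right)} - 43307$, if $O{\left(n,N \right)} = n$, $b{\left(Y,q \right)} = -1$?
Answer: $-43308$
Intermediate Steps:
$w{\left(h \right)} = -1$
$w{\left(O{\left(6,-5 \right)} \right)} - 43307 = -1 - 43307 = -43308$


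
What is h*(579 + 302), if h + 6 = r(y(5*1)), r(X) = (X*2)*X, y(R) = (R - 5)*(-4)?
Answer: -5286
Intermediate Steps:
y(R) = 20 - 4*R (y(R) = (-5 + R)*(-4) = 20 - 4*R)
r(X) = 2*X**2 (r(X) = (2*X)*X = 2*X**2)
h = -6 (h = -6 + 2*(20 - 20)**2 = -6 + 2*0**2 = -6 + 2*0 = -6 + 0 = -6)
h*(579 + 302) = -6*(579 + 302) = -6*881 = -5286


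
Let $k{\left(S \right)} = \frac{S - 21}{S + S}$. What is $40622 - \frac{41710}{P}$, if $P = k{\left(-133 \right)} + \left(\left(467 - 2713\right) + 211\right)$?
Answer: $\frac{785497639}{19327} \approx 40643.0$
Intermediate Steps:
$k{\left(S \right)} = \frac{-21 + S}{2 S}$
$P = - \frac{38654}{19}$ ($P = \frac{-21 - 133}{2 \left(-133\right)} + \left(\left(467 - 2713\right) + 211\right) = \frac{1}{2} \left(- \frac{1}{133}\right) \left(-154\right) + \left(-2246 + 211\right) = \frac{11}{19} - 2035 = - \frac{38654}{19} \approx -2034.4$)
$40622 - \frac{41710}{P} = 40622 - \frac{41710}{- \frac{38654}{19}} = 40622 - 41710 \left(- \frac{19}{38654}\right) = 40622 - - \frac{396245}{19327} = 40622 + \frac{396245}{19327} = \frac{785497639}{19327}$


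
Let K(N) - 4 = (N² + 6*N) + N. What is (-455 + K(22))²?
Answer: 34969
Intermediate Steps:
K(N) = 4 + N² + 7*N (K(N) = 4 + ((N² + 6*N) + N) = 4 + (N² + 7*N) = 4 + N² + 7*N)
(-455 + K(22))² = (-455 + (4 + 22² + 7*22))² = (-455 + (4 + 484 + 154))² = (-455 + 642)² = 187² = 34969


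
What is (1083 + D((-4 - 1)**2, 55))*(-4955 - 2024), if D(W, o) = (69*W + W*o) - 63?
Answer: -28753480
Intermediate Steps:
D(W, o) = -63 + 69*W + W*o
(1083 + D((-4 - 1)**2, 55))*(-4955 - 2024) = (1083 + (-63 + 69*(-4 - 1)**2 + (-4 - 1)**2*55))*(-4955 - 2024) = (1083 + (-63 + 69*(-5)**2 + (-5)**2*55))*(-6979) = (1083 + (-63 + 69*25 + 25*55))*(-6979) = (1083 + (-63 + 1725 + 1375))*(-6979) = (1083 + 3037)*(-6979) = 4120*(-6979) = -28753480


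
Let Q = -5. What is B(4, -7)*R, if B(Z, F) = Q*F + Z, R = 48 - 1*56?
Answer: -312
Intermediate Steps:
R = -8 (R = 48 - 56 = -8)
B(Z, F) = Z - 5*F (B(Z, F) = -5*F + Z = Z - 5*F)
B(4, -7)*R = (4 - 5*(-7))*(-8) = (4 + 35)*(-8) = 39*(-8) = -312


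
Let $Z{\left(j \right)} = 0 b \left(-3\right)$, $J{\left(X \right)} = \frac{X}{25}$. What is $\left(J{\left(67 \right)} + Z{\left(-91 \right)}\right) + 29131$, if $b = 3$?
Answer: $\frac{728342}{25} \approx 29134.0$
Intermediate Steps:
$J{\left(X \right)} = \frac{X}{25}$ ($J{\left(X \right)} = X \frac{1}{25} = \frac{X}{25}$)
$Z{\left(j \right)} = 0$ ($Z{\left(j \right)} = 0 \cdot 3 \left(-3\right) = 0 \left(-3\right) = 0$)
$\left(J{\left(67 \right)} + Z{\left(-91 \right)}\right) + 29131 = \left(\frac{1}{25} \cdot 67 + 0\right) + 29131 = \left(\frac{67}{25} + 0\right) + 29131 = \frac{67}{25} + 29131 = \frac{728342}{25}$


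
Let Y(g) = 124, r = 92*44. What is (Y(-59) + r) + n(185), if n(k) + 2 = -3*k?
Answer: 3615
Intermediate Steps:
n(k) = -2 - 3*k
r = 4048
(Y(-59) + r) + n(185) = (124 + 4048) + (-2 - 3*185) = 4172 + (-2 - 555) = 4172 - 557 = 3615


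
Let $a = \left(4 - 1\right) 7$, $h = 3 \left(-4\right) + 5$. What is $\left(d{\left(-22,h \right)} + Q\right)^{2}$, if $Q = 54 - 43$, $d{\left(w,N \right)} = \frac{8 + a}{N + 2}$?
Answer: $\frac{676}{25} \approx 27.04$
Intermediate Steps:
$h = -7$ ($h = -12 + 5 = -7$)
$a = 21$ ($a = 3 \cdot 7 = 21$)
$d{\left(w,N \right)} = \frac{29}{2 + N}$ ($d{\left(w,N \right)} = \frac{8 + 21}{N + 2} = \frac{29}{2 + N}$)
$Q = 11$ ($Q = 54 - 43 = 11$)
$\left(d{\left(-22,h \right)} + Q\right)^{2} = \left(\frac{29}{2 - 7} + 11\right)^{2} = \left(\frac{29}{-5} + 11\right)^{2} = \left(29 \left(- \frac{1}{5}\right) + 11\right)^{2} = \left(- \frac{29}{5} + 11\right)^{2} = \left(\frac{26}{5}\right)^{2} = \frac{676}{25}$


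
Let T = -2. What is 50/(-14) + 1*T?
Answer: -39/7 ≈ -5.5714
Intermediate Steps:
50/(-14) + 1*T = 50/(-14) + 1*(-2) = 50*(-1/14) - 2 = -25/7 - 2 = -39/7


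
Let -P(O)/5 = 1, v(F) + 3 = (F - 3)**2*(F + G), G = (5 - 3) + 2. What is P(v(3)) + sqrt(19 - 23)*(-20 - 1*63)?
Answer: -5 - 166*I ≈ -5.0 - 166.0*I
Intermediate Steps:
G = 4 (G = 2 + 2 = 4)
v(F) = -3 + (-3 + F)**2*(4 + F) (v(F) = -3 + (F - 3)**2*(F + 4) = -3 + (-3 + F)**2*(4 + F))
P(O) = -5 (P(O) = -5*1 = -5)
P(v(3)) + sqrt(19 - 23)*(-20 - 1*63) = -5 + sqrt(19 - 23)*(-20 - 1*63) = -5 + sqrt(-4)*(-20 - 63) = -5 + (2*I)*(-83) = -5 - 166*I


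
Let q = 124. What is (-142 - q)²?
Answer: 70756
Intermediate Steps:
(-142 - q)² = (-142 - 1*124)² = (-142 - 124)² = (-266)² = 70756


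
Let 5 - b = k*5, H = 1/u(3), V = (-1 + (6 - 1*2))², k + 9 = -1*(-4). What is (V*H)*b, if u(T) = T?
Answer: 90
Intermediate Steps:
k = -5 (k = -9 - 1*(-4) = -9 + 4 = -5)
V = 9 (V = (-1 + (6 - 2))² = (-1 + 4)² = 3² = 9)
H = ⅓ (H = 1/3 = ⅓ ≈ 0.33333)
b = 30 (b = 5 - (-5)*5 = 5 - 1*(-25) = 5 + 25 = 30)
(V*H)*b = (9*(⅓))*30 = 3*30 = 90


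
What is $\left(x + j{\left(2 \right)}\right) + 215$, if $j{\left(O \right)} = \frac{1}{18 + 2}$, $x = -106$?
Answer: $\frac{2181}{20} \approx 109.05$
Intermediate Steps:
$j{\left(O \right)} = \frac{1}{20}$
$\left(x + j{\left(2 \right)}\right) + 215 = \left(-106 + \frac{1}{20}\right) + 215 = - \frac{2119}{20} + 215 = \frac{2181}{20}$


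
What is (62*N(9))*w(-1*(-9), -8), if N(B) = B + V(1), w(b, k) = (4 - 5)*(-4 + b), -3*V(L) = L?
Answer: -8060/3 ≈ -2686.7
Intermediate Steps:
V(L) = -L/3
w(b, k) = 4 - b (w(b, k) = -(-4 + b) = 4 - b)
N(B) = -⅓ + B (N(B) = B - ⅓*1 = B - ⅓ = -⅓ + B)
(62*N(9))*w(-1*(-9), -8) = (62*(-⅓ + 9))*(4 - (-1)*(-9)) = (62*(26/3))*(4 - 1*9) = 1612*(4 - 9)/3 = (1612/3)*(-5) = -8060/3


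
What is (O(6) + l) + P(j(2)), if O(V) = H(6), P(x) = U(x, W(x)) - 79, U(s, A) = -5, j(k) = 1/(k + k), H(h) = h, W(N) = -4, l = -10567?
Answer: -10645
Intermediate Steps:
j(k) = 1/(2*k)
P(x) = -84 (P(x) = -5 - 79 = -84)
O(V) = 6
(O(6) + l) + P(j(2)) = (6 - 10567) - 84 = -10561 - 84 = -10645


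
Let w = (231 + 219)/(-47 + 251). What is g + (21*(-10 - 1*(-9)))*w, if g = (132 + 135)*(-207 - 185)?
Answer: -3560151/34 ≈ -1.0471e+5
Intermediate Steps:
g = -104664 (g = 267*(-392) = -104664)
w = 75/34 (w = 450/204 = 450*(1/204) = 75/34 ≈ 2.2059)
g + (21*(-10 - 1*(-9)))*w = -104664 + (21*(-10 - 1*(-9)))*(75/34) = -104664 + (21*(-10 + 9))*(75/34) = -104664 + (21*(-1))*(75/34) = -104664 - 21*75/34 = -104664 - 1575/34 = -3560151/34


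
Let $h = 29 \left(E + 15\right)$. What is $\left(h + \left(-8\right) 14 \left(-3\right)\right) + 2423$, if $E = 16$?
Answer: $3658$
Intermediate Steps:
$h = 899$ ($h = 29 \left(16 + 15\right) = 29 \cdot 31 = 899$)
$\left(h + \left(-8\right) 14 \left(-3\right)\right) + 2423 = \left(899 + \left(-8\right) 14 \left(-3\right)\right) + 2423 = \left(899 - -336\right) + 2423 = \left(899 + 336\right) + 2423 = 1235 + 2423 = 3658$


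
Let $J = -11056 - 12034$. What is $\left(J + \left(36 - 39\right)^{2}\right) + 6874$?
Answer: $-16207$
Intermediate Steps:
$J = -23090$ ($J = -11056 - 12034 = -23090$)
$\left(J + \left(36 - 39\right)^{2}\right) + 6874 = \left(-23090 + \left(36 - 39\right)^{2}\right) + 6874 = \left(-23090 + \left(-3\right)^{2}\right) + 6874 = \left(-23090 + 9\right) + 6874 = -23081 + 6874 = -16207$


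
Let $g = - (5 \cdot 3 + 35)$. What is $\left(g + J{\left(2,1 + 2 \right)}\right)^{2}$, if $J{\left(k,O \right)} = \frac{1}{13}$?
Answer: $\frac{421201}{169} \approx 2492.3$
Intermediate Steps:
$J{\left(k,O \right)} = \frac{1}{13}$
$g = -50$ ($g = - (15 + 35) = \left(-1\right) 50 = -50$)
$\left(g + J{\left(2,1 + 2 \right)}\right)^{2} = \left(-50 + \frac{1}{13}\right)^{2} = \left(- \frac{649}{13}\right)^{2} = \frac{421201}{169}$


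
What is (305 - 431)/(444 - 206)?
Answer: -9/17 ≈ -0.52941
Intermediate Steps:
(305 - 431)/(444 - 206) = -126/238 = -126*1/238 = -9/17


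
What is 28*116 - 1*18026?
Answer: -14778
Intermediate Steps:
28*116 - 1*18026 = 3248 - 18026 = -14778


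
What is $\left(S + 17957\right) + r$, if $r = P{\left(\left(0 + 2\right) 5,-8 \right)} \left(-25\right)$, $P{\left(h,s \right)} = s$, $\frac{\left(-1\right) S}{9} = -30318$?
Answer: $291019$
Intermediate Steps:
$S = 272862$ ($S = \left(-9\right) \left(-30318\right) = 272862$)
$r = 200$ ($r = \left(-8\right) \left(-25\right) = 200$)
$\left(S + 17957\right) + r = \left(272862 + 17957\right) + 200 = 290819 + 200 = 291019$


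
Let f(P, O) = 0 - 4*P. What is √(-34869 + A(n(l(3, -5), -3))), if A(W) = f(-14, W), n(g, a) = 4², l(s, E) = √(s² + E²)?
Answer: I*√34813 ≈ 186.58*I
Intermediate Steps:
f(P, O) = -4*P
l(s, E) = √(E² + s²)
n(g, a) = 16
A(W) = 56 (A(W) = -4*(-14) = 56)
√(-34869 + A(n(l(3, -5), -3))) = √(-34869 + 56) = √(-34813) = I*√34813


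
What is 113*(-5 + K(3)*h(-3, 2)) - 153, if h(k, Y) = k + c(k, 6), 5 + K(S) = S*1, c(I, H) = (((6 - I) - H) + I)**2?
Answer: -40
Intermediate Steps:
c(I, H) = (6 - H)**2 (c(I, H) = ((6 - H - I) + I)**2 = (6 - H)**2)
K(S) = -5 + S (K(S) = -5 + S*1 = -5 + S)
h(k, Y) = k (h(k, Y) = k + (-6 + 6)**2 = k + 0**2 = k + 0 = k)
113*(-5 + K(3)*h(-3, 2)) - 153 = 113*(-5 + (-5 + 3)*(-3)) - 153 = 113*(-5 - 2*(-3)) - 153 = 113*(-5 + 6) - 153 = 113*1 - 153 = 113 - 153 = -40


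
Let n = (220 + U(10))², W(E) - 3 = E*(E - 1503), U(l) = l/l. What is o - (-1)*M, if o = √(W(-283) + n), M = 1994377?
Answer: 1994377 + √554282 ≈ 1.9951e+6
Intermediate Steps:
U(l) = 1
W(E) = 3 + E*(-1503 + E) (W(E) = 3 + E*(E - 1503) = 3 + E*(-1503 + E))
n = 48841 (n = (220 + 1)² = 221² = 48841)
o = √554282 (o = √((3 + (-283)² - 1503*(-283)) + 48841) = √((3 + 80089 + 425349) + 48841) = √(505441 + 48841) = √554282 ≈ 744.50)
o - (-1)*M = √554282 - (-1)*1994377 = √554282 - 1*(-1994377) = √554282 + 1994377 = 1994377 + √554282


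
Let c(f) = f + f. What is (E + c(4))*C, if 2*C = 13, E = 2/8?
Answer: 429/8 ≈ 53.625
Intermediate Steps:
c(f) = 2*f
E = 1/4 (E = 2*(1/8) = 1/4 ≈ 0.25000)
C = 13/2 (C = (1/2)*13 = 13/2 ≈ 6.5000)
(E + c(4))*C = (1/4 + 2*4)*(13/2) = (1/4 + 8)*(13/2) = (33/4)*(13/2) = 429/8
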